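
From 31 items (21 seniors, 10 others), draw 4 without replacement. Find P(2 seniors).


P(X=2) = C(21,2)*C(10,2) / C(31,4)
= 210*45 / 31465
= 9450/31465 = 270/899

270/899


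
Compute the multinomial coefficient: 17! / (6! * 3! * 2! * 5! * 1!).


17! = 355687428096000
Denominator: 6!=720 * 3!=6 * 2!=2 * 5!=120 * 1!=1
Coefficient = 355687428096000 / 1036800 = 343062720

343062720


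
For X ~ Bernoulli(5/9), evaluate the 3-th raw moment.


For Bernoulli: X in {0,1}
E[X^3] = 0^3*(1-5/9) + 1^3*5/9 = 5/9

5/9


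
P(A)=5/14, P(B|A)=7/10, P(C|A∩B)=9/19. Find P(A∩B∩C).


P(A∩B∩C) = P(A) * P(B|A) * P(C|A∩B)
= 5/14 * 7/10 * 9/19
= 1/4 * 9/19 = 9/76

9/76


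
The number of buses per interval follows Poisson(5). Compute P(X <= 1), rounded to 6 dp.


P(X<=1) = e^(-5)*5^0/0! + e^(-5)*5^1/1!
≈ 0.0067379470 + 0.0336897350
= 0.0404276820
≈ 0.040428

0.040428


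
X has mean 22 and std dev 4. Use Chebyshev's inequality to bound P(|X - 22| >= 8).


k = 8/4 = 2
Chebyshev: P(|X-mu| >= k*sigma) <= 1/k^2 = 1/2^2 = 1/4

1/4


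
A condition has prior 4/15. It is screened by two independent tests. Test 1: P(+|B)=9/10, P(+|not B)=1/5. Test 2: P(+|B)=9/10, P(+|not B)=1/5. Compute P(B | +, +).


After test 1: P(+) = 9/10*4/15 + 1/5*11/15 = 29/75
P(B|+) = (6/25)/(29/75) = 18/29
After test 2 (use post1 as new prior): P(+) = 9/10*18/29 + 1/5*11/29 = 92/145
P(B|+,+) = (81/145)/(92/145) = 81/92

81/92


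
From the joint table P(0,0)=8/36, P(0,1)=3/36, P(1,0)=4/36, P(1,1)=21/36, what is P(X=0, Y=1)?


Read from table: P(X=0, Y=1) = 3/36 = 1/12

1/12


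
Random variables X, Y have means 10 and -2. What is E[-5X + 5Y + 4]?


E[-5X + 5Y + 4] = -5*E[X] + 5*E[Y] + 4
= (-5)*(10) + (5)*(-2) + (4)
= -50 - 10 + 4 = -56

-56


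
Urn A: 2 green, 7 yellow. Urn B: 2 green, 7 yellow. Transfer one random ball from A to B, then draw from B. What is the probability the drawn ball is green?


P(transfer green) = 2/9; P(transfer yellow) = 7/9
If green transferred: Urn II has 3 green of 10, so P(green|green moved) = 3/10
If yellow transferred: Urn II has 2 green of 10, so P(green|yellow moved) = 1/5
By total probability: P(green) = 2/9*3/10 + 7/9*1/5 = 2/9

2/9


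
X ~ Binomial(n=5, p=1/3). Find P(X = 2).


P(X=2) = C(5,2) * p^2 * (1-p)^3
= 10 * 1/9 * 8/27
= 80/243

80/243


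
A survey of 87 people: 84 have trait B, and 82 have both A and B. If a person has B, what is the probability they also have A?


P(A|B) = P(A∩B)/P(B) = (82/87)/(84/87) = 82/84 = 41/42

41/42


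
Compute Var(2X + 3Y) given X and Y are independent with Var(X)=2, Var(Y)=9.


Independence => Cov(X,Y)=0
Var(2X + 3Y) = 2^2*Var(X) + 3^2*Var(Y)
= 4*2 + 9*9 = 89

89


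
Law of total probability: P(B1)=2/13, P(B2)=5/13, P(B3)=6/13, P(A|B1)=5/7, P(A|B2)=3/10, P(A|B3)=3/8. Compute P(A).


P(A) = P(A|B1)P(B1) + P(A|B2)P(B2) + P(A|B3)P(B3)
= 5/7*2/13 + 3/10*5/13 + 3/8*6/13
= 10/91 + 3/26 + 9/52 = 145/364

145/364


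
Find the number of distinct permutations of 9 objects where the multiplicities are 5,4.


9! = 362880
Denominator: 5!=120 * 4!=24
Coefficient = 362880 / 2880 = 126

126


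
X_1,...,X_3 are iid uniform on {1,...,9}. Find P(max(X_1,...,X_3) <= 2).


P(max <= 2) = P(all X_i <= 2) = (P(X_1 <= 2))^3
= (2/9)^3 = 8/729

8/729


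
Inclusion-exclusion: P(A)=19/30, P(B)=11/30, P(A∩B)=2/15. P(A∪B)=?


P(A∪B) = P(A) + P(B) - P(A∩B)
= 19/30 + 11/30 - 2/15 = 13/15

13/15


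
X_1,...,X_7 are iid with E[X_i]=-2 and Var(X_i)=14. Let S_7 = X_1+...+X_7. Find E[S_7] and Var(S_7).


E[S_n] = n*mu = 7*-2 = -14
Var(S_n) = n*sigma^2 = 7*14 = 98

E[S_7]=-14, Var(S_7)=98


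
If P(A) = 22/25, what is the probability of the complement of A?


P(A') = 1 - P(A) = 1 - 22/25 = 3/25

3/25


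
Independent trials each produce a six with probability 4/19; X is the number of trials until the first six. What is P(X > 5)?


P(X > 5) = P(first 5 trials all fail) = (1-p)^5 = (15/19)^5 = 759375/2476099

759375/2476099


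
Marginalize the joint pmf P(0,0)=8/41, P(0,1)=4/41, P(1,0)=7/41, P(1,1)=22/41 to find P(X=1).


P(X=1) = P(1,0)+P(1,1) = 7/41 + 22/41 = 29/41

29/41


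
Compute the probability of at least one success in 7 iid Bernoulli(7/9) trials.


P(at least one) = 1 - P(none)
P(none) = (1 - 7/9)^7 = (2/9)^7 = 128/4782969
P(at least one) = 1 - 128/4782969 = 4782841/4782969

4782841/4782969


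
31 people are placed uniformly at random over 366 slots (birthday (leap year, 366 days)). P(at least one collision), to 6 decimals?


P(all different) = prod((366-i)/366 for i=0..30) = 0.270541
P(at least one match) = 1 - 0.270541 = 0.729459

0.729459


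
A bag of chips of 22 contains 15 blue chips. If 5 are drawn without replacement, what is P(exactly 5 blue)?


P(X=5) = C(15,5)*C(7,0) / C(22,5)
= 3003*1 / 26334
= 3003/26334 = 13/114

13/114


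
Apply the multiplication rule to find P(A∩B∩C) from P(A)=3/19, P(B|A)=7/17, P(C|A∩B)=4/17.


P(A∩B∩C) = P(A) * P(B|A) * P(C|A∩B)
= 3/19 * 7/17 * 4/17
= 21/323 * 4/17 = 84/5491

84/5491


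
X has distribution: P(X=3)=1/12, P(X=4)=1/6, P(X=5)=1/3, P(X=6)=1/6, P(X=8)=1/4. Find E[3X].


E[3X] = sum(g(x)*P(x))
= 9*1/12 + 12*1/6 + 15*1/3 + 18*1/6 + 24*1/4
= 67/4

67/4


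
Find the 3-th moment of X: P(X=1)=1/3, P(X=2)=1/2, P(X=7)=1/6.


E[X^3] = sum(x^3 * P(x))
= 1*1/3 + 8*1/2 + 343*1/6
= 123/2

123/2


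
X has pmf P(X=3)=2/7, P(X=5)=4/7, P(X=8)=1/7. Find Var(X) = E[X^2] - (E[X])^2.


E[X] = 34/7, E[X^2] = 26
Var(X) = E[X^2] - (E[X])^2 = 26 - (34/7)^2 = 118/49

118/49


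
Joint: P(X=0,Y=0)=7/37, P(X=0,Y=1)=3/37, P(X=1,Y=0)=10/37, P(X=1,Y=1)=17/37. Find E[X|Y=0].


P(Y=0) = 17/37
E[X|Y=0] = (0*7 + 1*10)/17 = 10/17

10/17


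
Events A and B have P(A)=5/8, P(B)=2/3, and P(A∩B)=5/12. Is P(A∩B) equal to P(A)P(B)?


P(A)*P(B) = 5/8*2/3 = 5/12
P(A∩B) = 5/12, which equals P(A)P(B), so independent

Yes, A and B are independent


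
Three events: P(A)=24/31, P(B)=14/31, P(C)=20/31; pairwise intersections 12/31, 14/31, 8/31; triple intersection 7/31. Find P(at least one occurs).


P(A∪B∪C) = P(A)+P(B)+P(C) - P(AB)-P(AC)-P(BC) + P(ABC)
= 24/31+14/31+20/31 - 12/31-14/31-8/31 + 7/31
= 1

1


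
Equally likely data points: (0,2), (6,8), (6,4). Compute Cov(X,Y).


E[X]=4, E[Y]=14/3, E[XY]=24
Cov(X,Y) = E[XY] - E[X]E[Y] = 24 - 4*14/3 = 16/3

16/3


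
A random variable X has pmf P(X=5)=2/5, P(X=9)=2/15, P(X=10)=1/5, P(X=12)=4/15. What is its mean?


E[X] = sum(x * P(x))
= 5*2/5 + 9*2/15 + 10*1/5 + 12*4/15
= 42/5

42/5


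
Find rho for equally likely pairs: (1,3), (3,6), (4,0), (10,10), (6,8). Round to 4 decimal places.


Cov(X,Y) = 7.8800, Var(X) = 9.3600, Var(Y) = 12.6400
rho = Cov/(sqrt(VarX)*sqrt(VarY)) = 0.7245

0.7245


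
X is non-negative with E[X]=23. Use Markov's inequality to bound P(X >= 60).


Markov: P(X >= a) <= E[X]/a
P(X >= 60) <= 23/60

23/60


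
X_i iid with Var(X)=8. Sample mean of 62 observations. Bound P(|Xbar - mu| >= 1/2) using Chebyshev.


Var(Xbar) = Var(X)/n = 8/62
Chebyshev: P(|Xbar-mu| >= 1/2) <= Var(Xbar)/(1/2)^2 = (4/31)/(1/4) = 16/31

16/31


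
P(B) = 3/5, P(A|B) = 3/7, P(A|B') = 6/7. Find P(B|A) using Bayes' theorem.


P(A) = P(A|B)P(B) + P(A|B')P(B') = 3/7*3/5 + 6/7*2/5 = 3/5
P(B|A) = P(A|B)P(B)/P(A) = (9/35)/(3/5) = 3/7

3/7


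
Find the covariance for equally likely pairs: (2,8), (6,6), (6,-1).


E[X]=14/3, E[Y]=13/3, E[XY]=46/3
Cov(X,Y) = E[XY] - E[X]E[Y] = 46/3 - 14/3*13/3 = -44/9

-44/9


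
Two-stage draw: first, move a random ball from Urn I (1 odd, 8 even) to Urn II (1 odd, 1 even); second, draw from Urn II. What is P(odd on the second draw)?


P(transfer odd) = 1/9; P(transfer even) = 8/9
If odd transferred: Urn II has 2 odd of 3, so P(odd|odd moved) = 2/3
If even transferred: Urn II has 1 odd of 3, so P(odd|even moved) = 1/3
By total probability: P(odd) = 1/9*2/3 + 8/9*1/3 = 10/27

10/27


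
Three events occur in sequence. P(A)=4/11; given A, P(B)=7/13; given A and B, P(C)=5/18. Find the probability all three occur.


P(A∩B∩C) = P(A) * P(B|A) * P(C|A∩B)
= 4/11 * 7/13 * 5/18
= 28/143 * 5/18 = 70/1287

70/1287


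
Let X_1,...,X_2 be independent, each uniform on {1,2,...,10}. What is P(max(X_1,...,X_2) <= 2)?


P(max <= 2) = P(all X_i <= 2) = (P(X_1 <= 2))^2
= (2/10)^2 = (1/5)^2 = 1/25

1/25


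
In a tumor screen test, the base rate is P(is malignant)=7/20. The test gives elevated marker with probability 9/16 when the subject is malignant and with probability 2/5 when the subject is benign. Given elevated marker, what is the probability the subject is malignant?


P(A) = P(A|B)P(B) + P(A|B')P(B') = 9/16*7/20 + 2/5*13/20 = 731/1600
P(B|A) = P(A|B)P(B)/P(A) = (63/320)/(731/1600) = 315/731

315/731


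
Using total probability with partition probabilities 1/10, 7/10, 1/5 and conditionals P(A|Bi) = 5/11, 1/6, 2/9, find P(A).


P(A) = P(A|B1)P(B1) + P(A|B2)P(B2) + P(A|B3)P(B3)
= 5/11*1/10 + 1/6*7/10 + 2/9*1/5
= 1/22 + 7/60 + 2/45 = 409/1980

409/1980


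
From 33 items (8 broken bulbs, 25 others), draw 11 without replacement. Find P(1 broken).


P(X=1) = C(8,1)*C(25,10) / C(33,11)
= 8*3268760 / 193536720
= 26150080/193536720 = 14212/105183

14212/105183


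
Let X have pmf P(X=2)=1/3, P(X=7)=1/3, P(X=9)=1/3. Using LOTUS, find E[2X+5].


E[2X+5] = sum(g(x)*P(x))
= 9*1/3 + 19*1/3 + 23*1/3
= 17

17


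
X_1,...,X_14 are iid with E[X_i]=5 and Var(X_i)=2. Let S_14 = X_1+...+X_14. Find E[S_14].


E[S_n] = n*E[X_1] = 14*5 = 70

70


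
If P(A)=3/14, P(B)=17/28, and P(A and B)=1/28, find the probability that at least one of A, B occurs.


P(A∪B) = P(A) + P(B) - P(A∩B)
= 3/14 + 17/28 - 1/28 = 11/14

11/14


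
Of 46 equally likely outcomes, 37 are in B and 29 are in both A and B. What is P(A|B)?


P(A|B) = P(A∩B)/P(B) = (29/46)/(37/46) = 29/37

29/37


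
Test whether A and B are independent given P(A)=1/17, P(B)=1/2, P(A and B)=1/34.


P(A)*P(B) = 1/17*1/2 = 1/34
P(A∩B) = 1/34, which equals P(A)P(B), so independent

Yes, A and B are independent


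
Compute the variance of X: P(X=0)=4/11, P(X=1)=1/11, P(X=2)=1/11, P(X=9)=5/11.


E[X] = 48/11, E[X^2] = 410/11
Var(X) = E[X^2] - (E[X])^2 = 410/11 - (48/11)^2 = 2206/121

2206/121


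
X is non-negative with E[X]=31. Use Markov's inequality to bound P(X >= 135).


Markov: P(X >= a) <= E[X]/a
P(X >= 135) <= 31/135

31/135


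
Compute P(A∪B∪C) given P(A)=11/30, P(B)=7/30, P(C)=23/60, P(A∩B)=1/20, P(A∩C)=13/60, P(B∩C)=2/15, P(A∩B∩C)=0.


P(A∪B∪C) = P(A)+P(B)+P(C) - P(AB)-P(AC)-P(BC) + P(ABC)
= 11/30+7/30+23/60 - 1/20-13/60-2/15 + 0
= 7/12

7/12


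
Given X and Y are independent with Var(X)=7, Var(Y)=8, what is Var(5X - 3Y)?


Independence => Cov(X,Y)=0
Var(5X - 3Y) = 5^2*Var(X) + (-3)^2*Var(Y)
= 25*7 + 9*8 = 247

247


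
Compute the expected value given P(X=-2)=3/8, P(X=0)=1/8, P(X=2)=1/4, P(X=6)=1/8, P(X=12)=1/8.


E[X] = sum(x * P(x))
= -2*3/8 + 0*1/8 + 2*1/4 + 6*1/8 + 12*1/8
= 2

2


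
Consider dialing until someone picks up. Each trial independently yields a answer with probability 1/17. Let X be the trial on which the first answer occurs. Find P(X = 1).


P(X=1) = (1-p)^0 * p = (16/17)^0 * 1/17
= 1 * 1/17 = 1/17

1/17


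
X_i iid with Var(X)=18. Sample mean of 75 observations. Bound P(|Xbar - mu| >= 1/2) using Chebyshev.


Var(Xbar) = Var(X)/n = 18/75
Chebyshev: P(|Xbar-mu| >= 1/2) <= Var(Xbar)/(1/2)^2 = (6/25)/(1/4) = 24/25

24/25


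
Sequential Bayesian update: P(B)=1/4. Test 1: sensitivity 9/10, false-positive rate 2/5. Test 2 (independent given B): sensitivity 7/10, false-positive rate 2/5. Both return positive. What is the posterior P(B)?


After test 1: P(+) = 9/10*1/4 + 2/5*3/4 = 21/40
P(B|+) = (9/40)/(21/40) = 3/7
After test 2 (use post1 as new prior): P(+) = 7/10*3/7 + 2/5*4/7 = 37/70
P(B|+,+) = (3/10)/(37/70) = 21/37

21/37


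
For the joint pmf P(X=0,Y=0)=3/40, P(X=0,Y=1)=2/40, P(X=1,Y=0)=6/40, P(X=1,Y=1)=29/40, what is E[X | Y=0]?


P(Y=0) = 9/40
E[X|Y=0] = (0*3 + 1*6)/9 = 6/9 = 2/3

2/3


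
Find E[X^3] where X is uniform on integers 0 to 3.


E[X^3] = (1/4) * sum(x^3 for x=0..3)
= 36/4 = 9

9


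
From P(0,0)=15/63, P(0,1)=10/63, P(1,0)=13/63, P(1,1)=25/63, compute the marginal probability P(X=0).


P(X=0) = P(0,0)+P(0,1) = 15/63 + 10/63 = 25/63

25/63


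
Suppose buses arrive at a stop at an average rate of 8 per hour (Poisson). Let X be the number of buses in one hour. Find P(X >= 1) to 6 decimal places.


P(X>=1) = 1 - P(X<=0) = 1 - (e^(-8)*8^0/0!)
≈ 1 - 0.0003354626 = 0.9996645374
≈ 0.999665

0.999665


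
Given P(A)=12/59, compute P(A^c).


P(A') = 1 - P(A) = 1 - 12/59 = 47/59

47/59


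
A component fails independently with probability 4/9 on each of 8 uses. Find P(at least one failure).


P(at least one) = 1 - P(none)
P(none) = (1 - 4/9)^8 = (5/9)^8 = 390625/43046721
P(at least one) = 1 - 390625/43046721 = 42656096/43046721

42656096/43046721


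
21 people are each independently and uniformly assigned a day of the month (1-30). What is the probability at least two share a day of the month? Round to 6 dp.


P(all different) = prod((30-i)/30 for i=0..20) = 0.000070
P(at least one match) = 1 - 0.000070 = 0.999930

0.999930


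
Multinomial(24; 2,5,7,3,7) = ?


24! = 620448401733239439360000
Denominator: 2!=2 * 5!=120 * 7!=5040 * 3!=6 * 7!=5040
Coefficient = 620448401733239439360000 / 36578304000 = 16962197091840

16962197091840


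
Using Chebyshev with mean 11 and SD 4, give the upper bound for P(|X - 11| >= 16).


k = 16/4 = 4
Chebyshev: P(|X-mu| >= k*sigma) <= 1/k^2 = 1/4^2 = 1/16

1/16


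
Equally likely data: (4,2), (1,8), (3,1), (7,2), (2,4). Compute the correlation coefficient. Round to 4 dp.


Cov(X,Y) = -3.3600, Var(X) = 4.2400, Var(Y) = 6.2400
rho = Cov/(sqrt(VarX)*sqrt(VarY)) = -0.6532

-0.6532


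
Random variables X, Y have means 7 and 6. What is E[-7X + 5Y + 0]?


E[-7X + 5Y + 0] = -7*E[X] + 5*E[Y] + 0
= (-7)*(7) + (5)*(6) + (0)
= -49 + 30 + 0 = -19

-19


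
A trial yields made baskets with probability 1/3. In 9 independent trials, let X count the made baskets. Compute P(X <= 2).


P(X<=2) = P(X=0) + P(X=1) + P(X=2)
= 512/19683 + 256/2187 + 512/2187
= 7424/19683

7424/19683


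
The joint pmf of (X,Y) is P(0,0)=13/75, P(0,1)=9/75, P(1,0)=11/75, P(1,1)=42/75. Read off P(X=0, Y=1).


Read from table: P(X=0, Y=1) = 9/75 = 3/25

3/25


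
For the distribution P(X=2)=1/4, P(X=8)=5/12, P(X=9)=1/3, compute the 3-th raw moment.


E[X^3] = sum(x^3 * P(x))
= 8*1/4 + 512*5/12 + 729*1/3
= 1375/3

1375/3


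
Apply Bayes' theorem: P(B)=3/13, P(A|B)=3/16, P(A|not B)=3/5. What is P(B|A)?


P(A) = P(A|B)P(B) + P(A|B')P(B') = 3/16*3/13 + 3/5*10/13 = 105/208
P(B|A) = P(A|B)P(B)/P(A) = (9/208)/(105/208) = 3/35

3/35


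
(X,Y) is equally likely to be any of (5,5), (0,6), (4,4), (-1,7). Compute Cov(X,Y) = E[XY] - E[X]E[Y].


E[X]=2, E[Y]=11/2, E[XY]=17/2
Cov(X,Y) = E[XY] - E[X]E[Y] = 17/2 - 2*11/2 = -5/2

-5/2


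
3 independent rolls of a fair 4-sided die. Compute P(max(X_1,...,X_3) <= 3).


P(max <= 3) = P(all X_i <= 3) = (P(X_1 <= 3))^3
= (3/4)^3 = 27/64

27/64


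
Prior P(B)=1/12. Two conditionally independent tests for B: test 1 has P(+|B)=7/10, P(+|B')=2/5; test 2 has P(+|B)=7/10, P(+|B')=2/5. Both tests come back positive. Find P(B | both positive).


After test 1: P(+) = 7/10*1/12 + 2/5*11/12 = 17/40
P(B|+) = (7/120)/(17/40) = 7/51
After test 2 (use post1 as new prior): P(+) = 7/10*7/51 + 2/5*44/51 = 15/34
P(B|+,+) = (49/510)/(15/34) = 49/225

49/225


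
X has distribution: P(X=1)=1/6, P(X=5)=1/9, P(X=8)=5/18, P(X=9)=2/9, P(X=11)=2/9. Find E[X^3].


E[X^3] = sum(g(x)*P(x))
= 1*1/6 + 125*1/9 + 512*5/18 + 729*2/9 + 1331*2/9
= 11053/18

11053/18


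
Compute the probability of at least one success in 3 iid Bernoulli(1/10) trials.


P(at least one) = 1 - P(none)
P(none) = (1 - 1/10)^3 = (9/10)^3 = 729/1000
P(at least one) = 1 - 729/1000 = 271/1000

271/1000


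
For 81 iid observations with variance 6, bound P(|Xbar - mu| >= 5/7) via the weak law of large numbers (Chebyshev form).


Var(Xbar) = Var(X)/n = 6/81
Chebyshev: P(|Xbar-mu| >= 5/7) <= Var(Xbar)/(5/7)^2 = (2/27)/(25/49) = 98/675

98/675


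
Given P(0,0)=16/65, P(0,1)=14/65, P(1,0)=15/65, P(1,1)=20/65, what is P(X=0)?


P(X=0) = P(0,0)+P(0,1) = 16/65 + 14/65 = 30/65 = 6/13

6/13


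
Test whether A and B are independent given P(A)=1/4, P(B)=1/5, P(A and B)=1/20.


P(A)*P(B) = 1/4*1/5 = 1/20
P(A∩B) = 1/20, which equals P(A)P(B), so independent

Yes, A and B are independent


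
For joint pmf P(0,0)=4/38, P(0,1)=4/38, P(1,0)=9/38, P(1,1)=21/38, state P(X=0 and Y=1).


Read from table: P(X=0, Y=1) = 4/38 = 2/19

2/19


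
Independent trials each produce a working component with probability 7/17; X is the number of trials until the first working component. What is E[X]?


For geometric (trials until first success), E[X] = 1/p = 1/(7/17) = 17/7

17/7


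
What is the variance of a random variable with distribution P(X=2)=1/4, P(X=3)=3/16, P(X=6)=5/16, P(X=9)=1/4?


E[X] = 83/16, E[X^2] = 547/16
Var(X) = E[X^2] - (E[X])^2 = 547/16 - (83/16)^2 = 1863/256

1863/256


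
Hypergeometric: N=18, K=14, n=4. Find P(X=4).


P(X=4) = C(14,4)*C(4,0) / C(18,4)
= 1001*1 / 3060
= 1001/3060

1001/3060


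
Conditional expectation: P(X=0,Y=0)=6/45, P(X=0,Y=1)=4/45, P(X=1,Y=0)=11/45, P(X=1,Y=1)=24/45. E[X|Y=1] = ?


P(Y=1) = 28/45
E[X|Y=1] = (0*4 + 1*24)/28 = 24/28 = 6/7

6/7


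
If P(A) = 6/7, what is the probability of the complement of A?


P(A') = 1 - P(A) = 1 - 6/7 = 1/7

1/7


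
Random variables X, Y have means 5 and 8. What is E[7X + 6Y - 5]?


E[7X + 6Y - 5] = 7*E[X] + 6*E[Y] - 5
= (7)*(5) + (6)*(8) + (-5)
= 35 + 48 - 5 = 78

78


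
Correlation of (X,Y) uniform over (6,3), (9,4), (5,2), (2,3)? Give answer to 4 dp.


Cov(X,Y) = 1.0000, Var(X) = 6.2500, Var(Y) = 0.5000
rho = Cov/(sqrt(VarX)*sqrt(VarY)) = 0.5657

0.5657


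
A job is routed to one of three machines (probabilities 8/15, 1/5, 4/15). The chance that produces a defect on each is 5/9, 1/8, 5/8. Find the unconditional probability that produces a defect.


P(A) = P(A|B1)P(B1) + P(A|B2)P(B2) + P(A|B3)P(B3)
= 5/9*8/15 + 1/8*1/5 + 5/8*4/15
= 8/27 + 1/40 + 1/6 = 527/1080

527/1080


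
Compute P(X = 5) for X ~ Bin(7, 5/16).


P(X=5) = C(7,5) * p^5 * (1-p)^2
= 21 * 3125/1048576 * 121/256
= 7940625/268435456

7940625/268435456


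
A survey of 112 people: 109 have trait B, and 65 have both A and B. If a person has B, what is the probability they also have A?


P(A|B) = P(A∩B)/P(B) = (65/112)/(109/112) = 65/109

65/109


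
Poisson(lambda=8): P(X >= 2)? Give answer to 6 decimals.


P(X>=2) = 1 - P(X<=1) = 1 - (e^(-8)*8^0/0! + e^(-8)*8^1/1!)
≈ 1 - (0.0003354626 + 0.0026837010)
= 1 - 0.0030191636 = 0.9969808364
≈ 0.996981

0.996981


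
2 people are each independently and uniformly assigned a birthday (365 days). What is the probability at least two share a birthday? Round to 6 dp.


P(all different) = prod((365-i)/365 for i=0..1) = 0.997260
P(at least one match) = 1 - 0.997260 = 0.002740

0.002740


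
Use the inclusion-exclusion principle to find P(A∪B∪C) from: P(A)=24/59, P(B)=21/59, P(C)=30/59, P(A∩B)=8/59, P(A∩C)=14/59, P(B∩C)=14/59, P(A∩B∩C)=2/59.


P(A∪B∪C) = P(A)+P(B)+P(C) - P(AB)-P(AC)-P(BC) + P(ABC)
= 24/59+21/59+30/59 - 8/59-14/59-14/59 + 2/59
= 41/59

41/59


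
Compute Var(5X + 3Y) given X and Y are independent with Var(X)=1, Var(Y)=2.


Independence => Cov(X,Y)=0
Var(5X + 3Y) = 5^2*Var(X) + 3^2*Var(Y)
= 25*1 + 9*2 = 43

43


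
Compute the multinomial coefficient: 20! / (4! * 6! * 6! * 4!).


20! = 2432902008176640000
Denominator: 4!=24 * 6!=720 * 6!=720 * 4!=24
Coefficient = 2432902008176640000 / 298598400 = 8147739600

8147739600


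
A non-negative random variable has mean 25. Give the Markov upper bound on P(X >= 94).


Markov: P(X >= a) <= E[X]/a
P(X >= 94) <= 25/94

25/94


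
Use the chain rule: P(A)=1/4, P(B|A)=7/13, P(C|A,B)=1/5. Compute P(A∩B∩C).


P(A∩B∩C) = P(A) * P(B|A) * P(C|A∩B)
= 1/4 * 7/13 * 1/5
= 7/52 * 1/5 = 7/260

7/260


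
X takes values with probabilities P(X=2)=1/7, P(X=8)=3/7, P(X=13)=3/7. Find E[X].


E[X] = sum(x * P(x))
= 2*1/7 + 8*3/7 + 13*3/7
= 65/7

65/7


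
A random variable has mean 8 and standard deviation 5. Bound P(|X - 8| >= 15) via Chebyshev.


k = 15/5 = 3
Chebyshev: P(|X-mu| >= k*sigma) <= 1/k^2 = 1/3^2 = 1/9

1/9


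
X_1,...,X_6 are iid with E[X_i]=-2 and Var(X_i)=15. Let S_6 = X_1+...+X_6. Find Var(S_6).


By independence, Var(S_n) = n*Var(X_1) = 6*15 = 90

90


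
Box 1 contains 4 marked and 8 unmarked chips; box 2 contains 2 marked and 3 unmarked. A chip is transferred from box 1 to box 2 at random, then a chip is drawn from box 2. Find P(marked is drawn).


P(transfer marked) = 4/12 = 1/3; P(transfer unmarked) = 2/3
If marked transferred: Urn II has 3 marked of 6, so P(marked|marked moved) = 1/2
If unmarked transferred: Urn II has 2 marked of 6, so P(marked|unmarked moved) = 1/3
By total probability: P(marked) = 1/3*1/2 + 2/3*1/3 = 7/18

7/18


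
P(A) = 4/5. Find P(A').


P(A') = 1 - P(A) = 1 - 4/5 = 1/5

1/5


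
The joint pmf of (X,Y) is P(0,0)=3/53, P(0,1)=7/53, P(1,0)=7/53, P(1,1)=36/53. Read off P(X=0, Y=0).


Read from table: P(X=0, Y=0) = 3/53

3/53


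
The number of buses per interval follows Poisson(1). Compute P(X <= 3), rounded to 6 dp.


P(X<=3) = e^(-1)*1^0/0! + e^(-1)*1^1/1! + e^(-1)*1^2/2! + e^(-1)*1^3/3!
≈ 0.3678794412 + 0.3678794412 + 0.1839397206 + 0.0613132402
= 0.9810118432
≈ 0.981012

0.981012


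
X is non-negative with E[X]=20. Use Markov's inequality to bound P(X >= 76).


Markov: P(X >= a) <= E[X]/a
P(X >= 76) <= 20/76 = 5/19

5/19


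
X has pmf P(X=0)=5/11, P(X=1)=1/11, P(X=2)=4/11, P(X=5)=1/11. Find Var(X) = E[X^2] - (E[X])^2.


E[X] = 14/11, E[X^2] = 42/11
Var(X) = E[X^2] - (E[X])^2 = 42/11 - (14/11)^2 = 266/121

266/121


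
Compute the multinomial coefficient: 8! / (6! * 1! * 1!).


8! = 40320
Denominator: 6!=720 * 1!=1 * 1!=1
Coefficient = 40320 / 720 = 56

56


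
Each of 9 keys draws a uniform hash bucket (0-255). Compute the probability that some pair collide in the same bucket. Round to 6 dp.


P(all different) = prod((256-i)/256 for i=0..8) = 0.867441
P(at least one match) = 1 - 0.867441 = 0.132559

0.132559


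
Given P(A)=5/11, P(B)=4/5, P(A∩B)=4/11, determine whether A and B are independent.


P(A)*P(B) = 5/11*4/5 = 4/11
P(A∩B) = 4/11, which equals P(A)P(B), so independent

Yes, A and B are independent


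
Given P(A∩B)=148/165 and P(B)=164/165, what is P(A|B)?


P(A|B) = P(A∩B)/P(B) = (148/165)/(164/165) = 148/164 = 37/41

37/41


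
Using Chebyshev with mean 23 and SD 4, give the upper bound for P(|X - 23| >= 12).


k = 12/4 = 3
Chebyshev: P(|X-mu| >= k*sigma) <= 1/k^2 = 1/3^2 = 1/9

1/9


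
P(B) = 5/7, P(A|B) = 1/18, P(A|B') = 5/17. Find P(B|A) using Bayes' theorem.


P(A) = P(A|B)P(B) + P(A|B')P(B') = 1/18*5/7 + 5/17*2/7 = 265/2142
P(B|A) = P(A|B)P(B)/P(A) = (5/126)/(265/2142) = 17/53

17/53


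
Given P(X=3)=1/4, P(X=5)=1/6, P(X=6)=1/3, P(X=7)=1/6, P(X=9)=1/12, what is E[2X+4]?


E[2X+4] = sum(g(x)*P(x))
= 10*1/4 + 14*1/6 + 16*1/3 + 18*1/6 + 22*1/12
= 15

15


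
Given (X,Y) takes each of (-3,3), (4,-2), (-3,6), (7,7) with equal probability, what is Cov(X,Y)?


E[X]=5/4, E[Y]=7/2, E[XY]=7/2
Cov(X,Y) = E[XY] - E[X]E[Y] = 7/2 - 5/4*7/2 = -7/8

-7/8


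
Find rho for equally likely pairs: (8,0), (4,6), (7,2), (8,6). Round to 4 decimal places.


Cov(X,Y) = -2.1250, Var(X) = 2.6875, Var(Y) = 6.7500
rho = Cov/(sqrt(VarX)*sqrt(VarY)) = -0.4989

-0.4989


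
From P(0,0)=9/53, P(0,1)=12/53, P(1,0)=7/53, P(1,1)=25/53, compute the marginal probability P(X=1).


P(X=1) = P(1,0)+P(1,1) = 7/53 + 25/53 = 32/53

32/53


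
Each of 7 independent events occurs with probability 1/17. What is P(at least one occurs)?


P(at least one) = 1 - P(none)
P(none) = (1 - 1/17)^7 = (16/17)^7 = 268435456/410338673
P(at least one) = 1 - 268435456/410338673 = 141903217/410338673

141903217/410338673


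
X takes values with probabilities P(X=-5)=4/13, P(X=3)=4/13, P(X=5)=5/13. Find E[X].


E[X] = sum(x * P(x))
= -5*4/13 + 3*4/13 + 5*5/13
= 17/13

17/13


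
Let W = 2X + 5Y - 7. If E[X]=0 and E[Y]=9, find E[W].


E[2X + 5Y - 7] = 2*E[X] + 5*E[Y] - 7
= (2)*(0) + (5)*(9) + (-7)
= 0 + 45 - 7 = 38

38


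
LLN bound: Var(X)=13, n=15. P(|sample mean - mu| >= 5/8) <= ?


Var(Xbar) = Var(X)/n = 13/15
Chebyshev: P(|Xbar-mu| >= 5/8) <= Var(Xbar)/(5/8)^2 = (13/15)/(25/64) = 832/375
Bound exceeds 1, so trivial bound: 1

1


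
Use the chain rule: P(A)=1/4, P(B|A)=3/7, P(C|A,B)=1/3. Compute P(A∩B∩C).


P(A∩B∩C) = P(A) * P(B|A) * P(C|A∩B)
= 1/4 * 3/7 * 1/3
= 3/28 * 1/3 = 1/28

1/28


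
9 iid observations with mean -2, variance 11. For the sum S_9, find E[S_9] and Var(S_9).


E[S_n] = n*mu = 9*-2 = -18
Var(S_n) = n*sigma^2 = 9*11 = 99

E[S_9]=-18, Var(S_9)=99


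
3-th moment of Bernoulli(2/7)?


For Bernoulli: X in {0,1}
E[X^3] = 0^3*(1-2/7) + 1^3*2/7 = 2/7

2/7


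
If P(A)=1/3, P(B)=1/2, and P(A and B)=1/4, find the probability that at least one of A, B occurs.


P(A∪B) = P(A) + P(B) - P(A∩B)
= 1/3 + 1/2 - 1/4 = 7/12

7/12


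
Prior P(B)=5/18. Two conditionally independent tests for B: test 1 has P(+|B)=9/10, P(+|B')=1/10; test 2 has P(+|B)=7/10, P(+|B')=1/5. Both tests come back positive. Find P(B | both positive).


After test 1: P(+) = 9/10*5/18 + 1/10*13/18 = 29/90
P(B|+) = (1/4)/(29/90) = 45/58
After test 2 (use post1 as new prior): P(+) = 7/10*45/58 + 1/5*13/58 = 341/580
P(B|+,+) = (63/116)/(341/580) = 315/341

315/341


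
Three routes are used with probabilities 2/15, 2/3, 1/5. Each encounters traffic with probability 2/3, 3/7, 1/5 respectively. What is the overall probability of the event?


P(A) = P(A|B1)P(B1) + P(A|B2)P(B2) + P(A|B3)P(B3)
= 2/3*2/15 + 3/7*2/3 + 1/5*1/5
= 4/45 + 2/7 + 1/25 = 653/1575

653/1575


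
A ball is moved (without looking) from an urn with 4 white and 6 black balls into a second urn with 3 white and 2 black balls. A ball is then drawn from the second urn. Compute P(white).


P(transfer white) = 4/10 = 2/5; P(transfer black) = 3/5
If white transferred: Urn II has 4 white of 6, so P(white|white moved) = 2/3
If black transferred: Urn II has 3 white of 6, so P(white|black moved) = 1/2
By total probability: P(white) = 2/5*2/3 + 3/5*1/2 = 17/30

17/30


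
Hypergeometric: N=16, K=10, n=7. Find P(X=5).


P(X=5) = C(10,5)*C(6,2) / C(16,7)
= 252*15 / 11440
= 3780/11440 = 189/572

189/572


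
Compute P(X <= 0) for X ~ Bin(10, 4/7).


P(X<=0) = P(X=0)
= 59049/282475249
= 59049/282475249

59049/282475249


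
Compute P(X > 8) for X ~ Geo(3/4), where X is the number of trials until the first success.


P(X > 8) = P(first 8 trials all fail) = (1-p)^8 = (1/4)^8 = 1/65536

1/65536


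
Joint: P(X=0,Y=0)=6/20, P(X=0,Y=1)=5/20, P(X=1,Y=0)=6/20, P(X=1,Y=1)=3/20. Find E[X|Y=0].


P(Y=0) = 12/20
E[X|Y=0] = (0*6 + 1*6)/12 = 6/12 = 1/2

1/2


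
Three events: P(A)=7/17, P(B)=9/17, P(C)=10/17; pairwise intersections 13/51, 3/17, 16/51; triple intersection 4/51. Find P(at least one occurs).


P(A∪B∪C) = P(A)+P(B)+P(C) - P(AB)-P(AC)-P(BC) + P(ABC)
= 7/17+9/17+10/17 - 13/51-3/17-16/51 + 4/51
= 44/51

44/51


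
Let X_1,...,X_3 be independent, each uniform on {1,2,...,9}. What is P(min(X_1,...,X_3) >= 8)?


P(min >= 8) = P(all X_i >= 8) = (P(X_1 >= 8))^3
= (2/9)^3 = 8/729

8/729


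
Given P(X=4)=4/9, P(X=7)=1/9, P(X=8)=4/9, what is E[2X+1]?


E[2X+1] = sum(g(x)*P(x))
= 9*4/9 + 15*1/9 + 17*4/9
= 119/9

119/9


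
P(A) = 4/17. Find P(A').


P(A') = 1 - P(A) = 1 - 4/17 = 13/17

13/17


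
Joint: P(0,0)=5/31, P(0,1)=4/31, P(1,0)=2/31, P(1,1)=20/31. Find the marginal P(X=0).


P(X=0) = P(0,0)+P(0,1) = 5/31 + 4/31 = 9/31

9/31


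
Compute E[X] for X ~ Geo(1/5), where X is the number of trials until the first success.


For geometric (trials until first success), E[X] = 1/p = 1/(1/5) = 5

5


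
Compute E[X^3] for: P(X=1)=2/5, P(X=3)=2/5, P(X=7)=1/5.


E[X^3] = sum(x^3 * P(x))
= 1*2/5 + 27*2/5 + 343*1/5
= 399/5

399/5


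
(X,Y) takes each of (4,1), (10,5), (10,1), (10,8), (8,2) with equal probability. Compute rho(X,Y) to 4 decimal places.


Cov(X,Y) = 3.4400, Var(X) = 5.4400, Var(Y) = 7.4400
rho = Cov/(sqrt(VarX)*sqrt(VarY)) = 0.5407

0.5407


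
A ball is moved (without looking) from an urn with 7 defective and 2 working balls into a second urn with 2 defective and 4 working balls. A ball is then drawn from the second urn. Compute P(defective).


P(transfer defective) = 7/9; P(transfer working) = 2/9
If defective transferred: Urn II has 3 defective of 7, so P(defective|defective moved) = 3/7
If working transferred: Urn II has 2 defective of 7, so P(defective|working moved) = 2/7
By total probability: P(defective) = 7/9*3/7 + 2/9*2/7 = 25/63

25/63


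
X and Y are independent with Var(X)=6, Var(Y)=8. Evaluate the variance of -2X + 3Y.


Independence => Cov(X,Y)=0
Var(-2X + 3Y) = (-2)^2*Var(X) + 3^2*Var(Y)
= 4*6 + 9*8 = 96

96


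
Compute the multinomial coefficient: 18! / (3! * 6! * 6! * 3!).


18! = 6402373705728000
Denominator: 3!=6 * 6!=720 * 6!=720 * 3!=6
Coefficient = 6402373705728000 / 18662400 = 343062720

343062720


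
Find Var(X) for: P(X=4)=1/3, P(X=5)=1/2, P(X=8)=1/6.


E[X] = 31/6, E[X^2] = 57/2
Var(X) = E[X^2] - (E[X])^2 = 57/2 - (31/6)^2 = 65/36

65/36


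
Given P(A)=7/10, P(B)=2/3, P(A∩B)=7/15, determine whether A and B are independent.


P(A)*P(B) = 7/10*2/3 = 7/15
P(A∩B) = 7/15, which equals P(A)P(B), so independent

Yes, A and B are independent


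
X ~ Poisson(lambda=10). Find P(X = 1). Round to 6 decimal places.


P(X=1) = e^(-10) * 10^1 / 1!
≈ 0.00004539992976 * 10 / 1
≈ 0.000454

0.000454


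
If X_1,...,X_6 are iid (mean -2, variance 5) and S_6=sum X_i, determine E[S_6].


E[S_n] = n*E[X_1] = 6*-2 = -12

-12


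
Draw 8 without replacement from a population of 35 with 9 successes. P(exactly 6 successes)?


P(X=6) = C(9,6)*C(26,2) / C(35,8)
= 84*325 / 23535820
= 27300/23535820 = 195/168113

195/168113


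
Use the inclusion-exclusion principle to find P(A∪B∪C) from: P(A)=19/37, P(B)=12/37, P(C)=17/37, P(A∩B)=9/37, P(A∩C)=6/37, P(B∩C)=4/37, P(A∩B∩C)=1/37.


P(A∪B∪C) = P(A)+P(B)+P(C) - P(AB)-P(AC)-P(BC) + P(ABC)
= 19/37+12/37+17/37 - 9/37-6/37-4/37 + 1/37
= 30/37

30/37


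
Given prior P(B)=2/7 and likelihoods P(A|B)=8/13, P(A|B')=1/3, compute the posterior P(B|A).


P(A) = P(A|B)P(B) + P(A|B')P(B') = 8/13*2/7 + 1/3*5/7 = 113/273
P(B|A) = P(A|B)P(B)/P(A) = (16/91)/(113/273) = 48/113

48/113


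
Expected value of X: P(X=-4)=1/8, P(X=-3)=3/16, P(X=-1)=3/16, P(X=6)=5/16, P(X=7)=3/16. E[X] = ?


E[X] = sum(x * P(x))
= -4*1/8 - 3*3/16 - 1*3/16 + 6*5/16 + 7*3/16
= 31/16

31/16


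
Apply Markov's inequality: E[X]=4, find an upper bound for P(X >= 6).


Markov: P(X >= a) <= E[X]/a
P(X >= 6) <= 4/6 = 2/3

2/3


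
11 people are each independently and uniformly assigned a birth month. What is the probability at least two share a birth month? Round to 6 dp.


P(all different) = prod((12-i)/12 for i=0..10) = 0.000645
P(at least one match) = 1 - 0.000645 = 0.999355

0.999355


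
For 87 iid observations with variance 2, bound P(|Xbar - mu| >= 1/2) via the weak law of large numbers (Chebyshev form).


Var(Xbar) = Var(X)/n = 2/87
Chebyshev: P(|Xbar-mu| >= 1/2) <= Var(Xbar)/(1/2)^2 = (2/87)/(1/4) = 8/87

8/87


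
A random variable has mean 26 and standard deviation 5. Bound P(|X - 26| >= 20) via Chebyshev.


k = 20/5 = 4
Chebyshev: P(|X-mu| >= k*sigma) <= 1/k^2 = 1/4^2 = 1/16

1/16


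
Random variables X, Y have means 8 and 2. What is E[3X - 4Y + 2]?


E[3X - 4Y + 2] = 3*E[X] - 4*E[Y] + 2
= (3)*(8) + (-4)*(2) + (2)
= 24 - 8 + 2 = 18

18


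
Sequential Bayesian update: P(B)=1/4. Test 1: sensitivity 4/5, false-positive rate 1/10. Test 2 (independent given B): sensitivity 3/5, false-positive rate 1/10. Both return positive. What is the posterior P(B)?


After test 1: P(+) = 4/5*1/4 + 1/10*3/4 = 11/40
P(B|+) = (1/5)/(11/40) = 8/11
After test 2 (use post1 as new prior): P(+) = 3/5*8/11 + 1/10*3/11 = 51/110
P(B|+,+) = (24/55)/(51/110) = 16/17

16/17


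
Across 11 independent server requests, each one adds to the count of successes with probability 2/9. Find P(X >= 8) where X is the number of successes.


P(X>=8) = P(X=8) + P(X=9) + P(X=10) + P(X=11)
= 4829440/10460353203 + 1379840/31381059609 + 78848/31381059609 + 2048/31381059609
= 5316352/10460353203

5316352/10460353203


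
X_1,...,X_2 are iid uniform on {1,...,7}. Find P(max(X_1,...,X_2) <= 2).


P(max <= 2) = P(all X_i <= 2) = (P(X_1 <= 2))^2
= (2/7)^2 = 4/49

4/49


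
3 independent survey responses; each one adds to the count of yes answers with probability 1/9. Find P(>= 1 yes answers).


P(at least one) = 1 - P(none)
P(none) = (1 - 1/9)^3 = (8/9)^3 = 512/729
P(at least one) = 1 - 512/729 = 217/729

217/729


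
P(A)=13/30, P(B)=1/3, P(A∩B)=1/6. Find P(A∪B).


P(A∪B) = P(A) + P(B) - P(A∩B)
= 13/30 + 1/3 - 1/6 = 3/5

3/5


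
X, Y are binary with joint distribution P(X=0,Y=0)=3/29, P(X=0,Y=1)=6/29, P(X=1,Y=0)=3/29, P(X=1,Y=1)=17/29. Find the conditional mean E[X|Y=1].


P(Y=1) = 23/29
E[X|Y=1] = (0*6 + 1*17)/23 = 17/23

17/23


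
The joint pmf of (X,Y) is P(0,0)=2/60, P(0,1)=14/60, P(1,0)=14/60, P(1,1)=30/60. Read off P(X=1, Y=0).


Read from table: P(X=1, Y=0) = 14/60 = 7/30

7/30


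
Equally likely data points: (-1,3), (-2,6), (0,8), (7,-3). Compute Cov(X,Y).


E[X]=1, E[Y]=7/2, E[XY]=-9
Cov(X,Y) = E[XY] - E[X]E[Y] = -9 - 1*7/2 = -25/2

-25/2


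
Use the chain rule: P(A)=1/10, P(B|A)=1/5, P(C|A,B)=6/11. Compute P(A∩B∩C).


P(A∩B∩C) = P(A) * P(B|A) * P(C|A∩B)
= 1/10 * 1/5 * 6/11
= 1/50 * 6/11 = 3/275

3/275


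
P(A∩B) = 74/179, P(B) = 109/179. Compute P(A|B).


P(A|B) = P(A∩B)/P(B) = (74/179)/(109/179) = 74/109

74/109


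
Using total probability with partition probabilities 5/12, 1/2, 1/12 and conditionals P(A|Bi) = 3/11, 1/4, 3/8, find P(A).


P(A) = P(A|B1)P(B1) + P(A|B2)P(B2) + P(A|B3)P(B3)
= 3/11*5/12 + 1/4*1/2 + 3/8*1/12
= 5/44 + 1/8 + 1/32 = 95/352

95/352


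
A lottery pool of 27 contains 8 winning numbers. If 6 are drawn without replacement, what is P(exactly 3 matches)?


P(X=3) = C(8,3)*C(19,3) / C(27,6)
= 56*969 / 296010
= 54264/296010 = 9044/49335

9044/49335


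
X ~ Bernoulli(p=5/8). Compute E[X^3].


For Bernoulli: X in {0,1}
E[X^3] = 0^3*(1-5/8) + 1^3*5/8 = 5/8

5/8


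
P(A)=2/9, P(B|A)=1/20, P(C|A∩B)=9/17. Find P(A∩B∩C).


P(A∩B∩C) = P(A) * P(B|A) * P(C|A∩B)
= 2/9 * 1/20 * 9/17
= 1/90 * 9/17 = 1/170

1/170


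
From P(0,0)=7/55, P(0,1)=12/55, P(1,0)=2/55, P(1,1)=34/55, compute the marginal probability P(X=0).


P(X=0) = P(0,0)+P(0,1) = 7/55 + 12/55 = 19/55

19/55


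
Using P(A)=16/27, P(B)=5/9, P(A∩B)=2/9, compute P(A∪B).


P(A∪B) = P(A) + P(B) - P(A∩B)
= 16/27 + 5/9 - 2/9 = 25/27

25/27


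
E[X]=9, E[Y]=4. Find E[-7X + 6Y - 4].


E[-7X + 6Y - 4] = -7*E[X] + 6*E[Y] - 4
= (-7)*(9) + (6)*(4) + (-4)
= -63 + 24 - 4 = -43

-43


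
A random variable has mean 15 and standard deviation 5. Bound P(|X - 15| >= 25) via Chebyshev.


k = 25/5 = 5
Chebyshev: P(|X-mu| >= k*sigma) <= 1/k^2 = 1/5^2 = 1/25

1/25


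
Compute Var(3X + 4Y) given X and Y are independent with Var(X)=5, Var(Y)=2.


Independence => Cov(X,Y)=0
Var(3X + 4Y) = 3^2*Var(X) + 4^2*Var(Y)
= 9*5 + 16*2 = 77

77


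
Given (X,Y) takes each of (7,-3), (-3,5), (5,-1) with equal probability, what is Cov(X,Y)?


E[X]=3, E[Y]=1/3, E[XY]=-41/3
Cov(X,Y) = E[XY] - E[X]E[Y] = -41/3 - 3*1/3 = -44/3

-44/3


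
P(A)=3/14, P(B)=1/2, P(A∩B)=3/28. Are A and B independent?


P(A)*P(B) = 3/14*1/2 = 3/28
P(A∩B) = 3/28, which equals P(A)P(B), so independent

Yes, A and B are independent


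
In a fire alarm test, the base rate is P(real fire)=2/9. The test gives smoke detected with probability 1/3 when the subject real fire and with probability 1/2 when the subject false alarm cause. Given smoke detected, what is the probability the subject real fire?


P(A) = P(A|B)P(B) + P(A|B')P(B') = 1/3*2/9 + 1/2*7/9 = 25/54
P(B|A) = P(A|B)P(B)/P(A) = (2/27)/(25/54) = 4/25

4/25


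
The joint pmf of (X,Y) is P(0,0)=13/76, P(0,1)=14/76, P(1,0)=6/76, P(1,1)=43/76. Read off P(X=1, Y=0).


Read from table: P(X=1, Y=0) = 6/76 = 3/38

3/38


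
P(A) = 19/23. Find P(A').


P(A') = 1 - P(A) = 1 - 19/23 = 4/23

4/23


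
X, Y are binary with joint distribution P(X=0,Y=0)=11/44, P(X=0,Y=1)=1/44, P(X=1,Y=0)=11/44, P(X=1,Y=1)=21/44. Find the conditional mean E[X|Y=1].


P(Y=1) = 22/44
E[X|Y=1] = (0*1 + 1*21)/22 = 21/22

21/22


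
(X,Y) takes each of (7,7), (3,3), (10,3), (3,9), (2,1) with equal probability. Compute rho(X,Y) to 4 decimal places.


Cov(X,Y) = 0.4000, Var(X) = 9.2000, Var(Y) = 8.6400
rho = Cov/(sqrt(VarX)*sqrt(VarY)) = 0.0449

0.0449


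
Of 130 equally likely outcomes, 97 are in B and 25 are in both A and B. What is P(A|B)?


P(A|B) = P(A∩B)/P(B) = (25/130)/(97/130) = 25/97

25/97


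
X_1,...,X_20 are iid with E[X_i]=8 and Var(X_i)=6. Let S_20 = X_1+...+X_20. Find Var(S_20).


By independence, Var(S_n) = n*Var(X_1) = 20*6 = 120

120


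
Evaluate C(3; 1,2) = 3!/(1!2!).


3! = 6
Denominator: 1!=1 * 2!=2
Coefficient = 6 / 2 = 3

3


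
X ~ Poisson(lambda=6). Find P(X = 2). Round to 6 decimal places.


P(X=2) = e^(-6) * 6^2 / 2!
≈ 0.002478752177 * 36 / 2
≈ 0.044618

0.044618


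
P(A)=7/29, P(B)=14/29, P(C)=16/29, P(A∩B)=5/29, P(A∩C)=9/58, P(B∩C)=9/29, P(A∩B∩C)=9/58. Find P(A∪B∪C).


P(A∪B∪C) = P(A)+P(B)+P(C) - P(AB)-P(AC)-P(BC) + P(ABC)
= 7/29+14/29+16/29 - 5/29-9/58-9/29 + 9/58
= 23/29

23/29


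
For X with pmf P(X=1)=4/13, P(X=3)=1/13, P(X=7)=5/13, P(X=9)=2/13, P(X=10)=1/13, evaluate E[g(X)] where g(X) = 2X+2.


E[2X+2] = sum(g(x)*P(x))
= 4*4/13 + 8*1/13 + 16*5/13 + 20*2/13 + 22*1/13
= 166/13

166/13


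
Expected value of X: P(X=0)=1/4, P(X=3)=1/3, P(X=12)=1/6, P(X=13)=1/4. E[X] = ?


E[X] = sum(x * P(x))
= 0*1/4 + 3*1/3 + 12*1/6 + 13*1/4
= 25/4

25/4


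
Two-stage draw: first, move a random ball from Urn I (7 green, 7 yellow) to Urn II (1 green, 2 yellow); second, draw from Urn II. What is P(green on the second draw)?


P(transfer green) = 7/14 = 1/2; P(transfer yellow) = 1/2
If green transferred: Urn II has 2 green of 4, so P(green|green moved) = 1/2
If yellow transferred: Urn II has 1 green of 4, so P(green|yellow moved) = 1/4
By total probability: P(green) = 1/2*1/2 + 1/2*1/4 = 3/8

3/8


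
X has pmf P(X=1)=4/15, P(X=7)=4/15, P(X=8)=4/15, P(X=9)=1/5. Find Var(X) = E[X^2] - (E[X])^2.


E[X] = 91/15, E[X^2] = 233/5
Var(X) = E[X^2] - (E[X])^2 = 233/5 - (91/15)^2 = 2204/225

2204/225


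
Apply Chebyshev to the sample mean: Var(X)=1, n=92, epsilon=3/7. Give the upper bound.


Var(Xbar) = Var(X)/n = 1/92
Chebyshev: P(|Xbar-mu| >= 3/7) <= Var(Xbar)/(3/7)^2 = (1/92)/(9/49) = 49/828

49/828


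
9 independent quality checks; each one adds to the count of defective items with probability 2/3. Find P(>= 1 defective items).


P(at least one) = 1 - P(none)
P(none) = (1 - 2/3)^9 = (1/3)^9 = 1/19683
P(at least one) = 1 - 1/19683 = 19682/19683

19682/19683
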